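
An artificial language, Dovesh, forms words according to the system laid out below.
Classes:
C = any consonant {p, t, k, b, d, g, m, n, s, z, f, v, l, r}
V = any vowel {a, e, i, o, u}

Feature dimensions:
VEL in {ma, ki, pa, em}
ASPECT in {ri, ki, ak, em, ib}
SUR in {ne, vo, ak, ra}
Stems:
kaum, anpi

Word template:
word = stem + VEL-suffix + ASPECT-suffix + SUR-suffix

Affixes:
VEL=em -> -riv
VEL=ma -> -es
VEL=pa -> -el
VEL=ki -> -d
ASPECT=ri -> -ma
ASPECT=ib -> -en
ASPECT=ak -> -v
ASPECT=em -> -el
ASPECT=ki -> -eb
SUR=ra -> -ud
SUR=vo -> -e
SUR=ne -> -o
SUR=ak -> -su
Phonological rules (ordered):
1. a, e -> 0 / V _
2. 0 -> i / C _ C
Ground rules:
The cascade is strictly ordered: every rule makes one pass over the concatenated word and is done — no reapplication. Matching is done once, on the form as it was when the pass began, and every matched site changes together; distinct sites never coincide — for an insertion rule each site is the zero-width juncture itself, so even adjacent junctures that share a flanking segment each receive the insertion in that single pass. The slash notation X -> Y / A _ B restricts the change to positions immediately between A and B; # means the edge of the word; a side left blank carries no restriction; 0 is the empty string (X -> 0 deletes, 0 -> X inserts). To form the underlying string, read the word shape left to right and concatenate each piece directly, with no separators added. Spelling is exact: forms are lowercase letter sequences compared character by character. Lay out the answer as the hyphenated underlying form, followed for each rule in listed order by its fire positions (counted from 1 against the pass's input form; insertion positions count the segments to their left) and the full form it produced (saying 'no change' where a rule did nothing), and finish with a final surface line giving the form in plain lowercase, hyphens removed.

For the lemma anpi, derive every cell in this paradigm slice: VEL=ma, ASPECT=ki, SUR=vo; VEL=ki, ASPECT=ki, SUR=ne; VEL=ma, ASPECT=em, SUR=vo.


cell VEL=ma, ASPECT=ki, SUR=vo:
underlying: anpi-es-eb-e
1. a, e -> 0 / V _: fires at position(s) 5: anpisebe
2. 0 -> i / C _ C: inserts after position(s) 2: anipisebe
surface: anipisebe

cell VEL=ki, ASPECT=ki, SUR=ne:
underlying: anpi-d-eb-o
1. a, e -> 0 / V _: no change
2. 0 -> i / C _ C: inserts after position(s) 2: anipidebo
surface: anipidebo

cell VEL=ma, ASPECT=em, SUR=vo:
underlying: anpi-es-el-e
1. a, e -> 0 / V _: fires at position(s) 5: anpisele
2. 0 -> i / C _ C: inserts after position(s) 2: anipisele
surface: anipisele


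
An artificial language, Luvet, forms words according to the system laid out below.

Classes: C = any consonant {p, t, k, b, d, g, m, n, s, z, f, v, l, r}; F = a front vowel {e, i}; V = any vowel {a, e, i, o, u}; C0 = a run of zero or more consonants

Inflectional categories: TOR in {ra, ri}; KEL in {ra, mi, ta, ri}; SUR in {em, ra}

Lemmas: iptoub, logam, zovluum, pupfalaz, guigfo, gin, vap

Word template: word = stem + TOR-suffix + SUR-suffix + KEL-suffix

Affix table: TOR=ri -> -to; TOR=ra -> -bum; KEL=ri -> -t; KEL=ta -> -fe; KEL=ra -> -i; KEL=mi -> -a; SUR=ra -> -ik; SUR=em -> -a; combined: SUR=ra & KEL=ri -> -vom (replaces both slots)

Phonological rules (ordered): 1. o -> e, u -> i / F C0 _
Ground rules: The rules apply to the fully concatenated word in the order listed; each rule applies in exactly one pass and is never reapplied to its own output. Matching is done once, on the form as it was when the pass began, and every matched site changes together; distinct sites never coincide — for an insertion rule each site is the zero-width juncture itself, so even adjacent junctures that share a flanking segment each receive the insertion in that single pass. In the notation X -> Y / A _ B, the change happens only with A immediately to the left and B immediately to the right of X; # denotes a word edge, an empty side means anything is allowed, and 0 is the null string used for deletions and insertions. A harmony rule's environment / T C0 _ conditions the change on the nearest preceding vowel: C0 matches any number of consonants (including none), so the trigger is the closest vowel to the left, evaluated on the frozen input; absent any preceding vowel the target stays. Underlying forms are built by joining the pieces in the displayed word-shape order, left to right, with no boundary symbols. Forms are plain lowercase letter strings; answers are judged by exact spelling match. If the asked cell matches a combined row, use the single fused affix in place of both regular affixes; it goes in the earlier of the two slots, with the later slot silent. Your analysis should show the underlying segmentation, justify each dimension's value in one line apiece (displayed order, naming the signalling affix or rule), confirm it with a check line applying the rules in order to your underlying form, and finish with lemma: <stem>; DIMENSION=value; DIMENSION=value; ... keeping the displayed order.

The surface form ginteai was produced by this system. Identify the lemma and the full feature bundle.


underlying: gin-to-a-i
TOR=ri - signalled by the affix -to
KEL=ra - signalled by the affix -i
SUR=em - signalled by the affix -a
check: gintoai -> ginteai
lemma: gin; TOR=ri; KEL=ra; SUR=em


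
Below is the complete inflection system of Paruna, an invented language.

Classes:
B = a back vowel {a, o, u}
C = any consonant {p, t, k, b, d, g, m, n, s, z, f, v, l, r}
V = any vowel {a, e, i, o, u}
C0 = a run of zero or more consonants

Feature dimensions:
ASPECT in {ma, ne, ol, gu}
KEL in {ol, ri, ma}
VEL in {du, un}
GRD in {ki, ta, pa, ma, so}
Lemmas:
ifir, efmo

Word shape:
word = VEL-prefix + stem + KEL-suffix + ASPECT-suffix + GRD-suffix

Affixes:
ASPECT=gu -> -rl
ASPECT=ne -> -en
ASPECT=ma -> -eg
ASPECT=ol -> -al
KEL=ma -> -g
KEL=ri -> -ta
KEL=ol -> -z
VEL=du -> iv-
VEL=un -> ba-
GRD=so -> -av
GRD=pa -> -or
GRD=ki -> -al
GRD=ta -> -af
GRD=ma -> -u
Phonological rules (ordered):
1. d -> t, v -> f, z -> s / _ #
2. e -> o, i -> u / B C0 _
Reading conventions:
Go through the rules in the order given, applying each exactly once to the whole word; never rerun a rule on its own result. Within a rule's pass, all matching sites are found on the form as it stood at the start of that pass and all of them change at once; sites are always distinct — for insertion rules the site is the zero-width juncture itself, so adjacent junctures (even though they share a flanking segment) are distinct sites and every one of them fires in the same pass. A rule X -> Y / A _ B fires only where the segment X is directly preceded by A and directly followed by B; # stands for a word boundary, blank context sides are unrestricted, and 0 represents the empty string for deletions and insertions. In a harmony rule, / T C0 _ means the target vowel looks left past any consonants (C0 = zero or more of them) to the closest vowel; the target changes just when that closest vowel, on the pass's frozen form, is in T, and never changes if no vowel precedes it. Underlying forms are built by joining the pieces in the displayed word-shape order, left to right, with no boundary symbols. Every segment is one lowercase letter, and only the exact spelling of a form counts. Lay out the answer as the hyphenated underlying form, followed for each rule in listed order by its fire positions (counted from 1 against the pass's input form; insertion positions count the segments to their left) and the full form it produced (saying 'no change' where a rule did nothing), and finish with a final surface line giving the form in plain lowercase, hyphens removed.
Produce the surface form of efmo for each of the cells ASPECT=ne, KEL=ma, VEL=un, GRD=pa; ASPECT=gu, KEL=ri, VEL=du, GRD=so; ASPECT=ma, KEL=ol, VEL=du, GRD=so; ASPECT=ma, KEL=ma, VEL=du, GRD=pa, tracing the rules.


cell ASPECT=ne, KEL=ma, VEL=un, GRD=pa:
underlying: ba-efmo-g-en-or
1. d -> t, v -> f, z -> s / _ #: no change
2. e -> o, i -> u / B C0 _: fires at position(s) 3, 8: baofmogonor
surface: baofmogonor

cell ASPECT=gu, KEL=ri, VEL=du, GRD=so:
underlying: iv-efmo-ta-rl-av
1. d -> t, v -> f, z -> s / _ #: fires at position(s) 12: ivefmotarlaf
2. e -> o, i -> u / B C0 _: no change
surface: ivefmotarlaf

cell ASPECT=ma, KEL=ol, VEL=du, GRD=so:
underlying: iv-efmo-z-eg-av
1. d -> t, v -> f, z -> s / _ #: fires at position(s) 11: ivefmozegaf
2. e -> o, i -> u / B C0 _: fires at position(s) 8: ivefmozogaf
surface: ivefmozogaf

cell ASPECT=ma, KEL=ma, VEL=du, GRD=pa:
underlying: iv-efmo-g-eg-or
1. d -> t, v -> f, z -> s / _ #: no change
2. e -> o, i -> u / B C0 _: fires at position(s) 8: ivefmogogor
surface: ivefmogogor


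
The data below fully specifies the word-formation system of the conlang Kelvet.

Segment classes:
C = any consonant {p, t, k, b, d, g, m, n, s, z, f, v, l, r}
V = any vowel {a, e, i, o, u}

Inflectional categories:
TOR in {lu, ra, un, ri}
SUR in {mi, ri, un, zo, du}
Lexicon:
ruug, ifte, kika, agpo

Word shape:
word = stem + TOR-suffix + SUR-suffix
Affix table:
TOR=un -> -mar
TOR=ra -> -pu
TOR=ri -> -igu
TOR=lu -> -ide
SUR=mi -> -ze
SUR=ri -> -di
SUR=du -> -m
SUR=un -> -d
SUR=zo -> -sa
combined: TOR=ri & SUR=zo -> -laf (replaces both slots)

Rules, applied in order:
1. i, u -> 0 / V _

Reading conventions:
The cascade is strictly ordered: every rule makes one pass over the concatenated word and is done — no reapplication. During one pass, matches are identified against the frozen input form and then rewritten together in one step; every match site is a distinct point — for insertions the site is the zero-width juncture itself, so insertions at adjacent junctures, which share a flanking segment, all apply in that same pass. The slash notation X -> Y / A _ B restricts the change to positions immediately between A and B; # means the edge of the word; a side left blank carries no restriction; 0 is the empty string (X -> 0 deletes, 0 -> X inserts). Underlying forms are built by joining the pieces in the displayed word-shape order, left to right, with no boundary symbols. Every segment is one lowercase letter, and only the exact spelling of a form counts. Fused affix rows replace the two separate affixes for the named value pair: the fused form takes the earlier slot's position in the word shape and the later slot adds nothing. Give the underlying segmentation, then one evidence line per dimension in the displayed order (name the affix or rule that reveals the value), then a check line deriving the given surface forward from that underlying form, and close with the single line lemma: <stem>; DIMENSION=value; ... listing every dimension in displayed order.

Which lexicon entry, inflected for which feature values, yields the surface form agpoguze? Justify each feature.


underlying: agpo-igu-ze
TOR=ri - signalled by the affix -igu
SUR=mi - signalled by the affix -ze
check: agpoiguze -> agpoguze
lemma: agpo; TOR=ri; SUR=mi


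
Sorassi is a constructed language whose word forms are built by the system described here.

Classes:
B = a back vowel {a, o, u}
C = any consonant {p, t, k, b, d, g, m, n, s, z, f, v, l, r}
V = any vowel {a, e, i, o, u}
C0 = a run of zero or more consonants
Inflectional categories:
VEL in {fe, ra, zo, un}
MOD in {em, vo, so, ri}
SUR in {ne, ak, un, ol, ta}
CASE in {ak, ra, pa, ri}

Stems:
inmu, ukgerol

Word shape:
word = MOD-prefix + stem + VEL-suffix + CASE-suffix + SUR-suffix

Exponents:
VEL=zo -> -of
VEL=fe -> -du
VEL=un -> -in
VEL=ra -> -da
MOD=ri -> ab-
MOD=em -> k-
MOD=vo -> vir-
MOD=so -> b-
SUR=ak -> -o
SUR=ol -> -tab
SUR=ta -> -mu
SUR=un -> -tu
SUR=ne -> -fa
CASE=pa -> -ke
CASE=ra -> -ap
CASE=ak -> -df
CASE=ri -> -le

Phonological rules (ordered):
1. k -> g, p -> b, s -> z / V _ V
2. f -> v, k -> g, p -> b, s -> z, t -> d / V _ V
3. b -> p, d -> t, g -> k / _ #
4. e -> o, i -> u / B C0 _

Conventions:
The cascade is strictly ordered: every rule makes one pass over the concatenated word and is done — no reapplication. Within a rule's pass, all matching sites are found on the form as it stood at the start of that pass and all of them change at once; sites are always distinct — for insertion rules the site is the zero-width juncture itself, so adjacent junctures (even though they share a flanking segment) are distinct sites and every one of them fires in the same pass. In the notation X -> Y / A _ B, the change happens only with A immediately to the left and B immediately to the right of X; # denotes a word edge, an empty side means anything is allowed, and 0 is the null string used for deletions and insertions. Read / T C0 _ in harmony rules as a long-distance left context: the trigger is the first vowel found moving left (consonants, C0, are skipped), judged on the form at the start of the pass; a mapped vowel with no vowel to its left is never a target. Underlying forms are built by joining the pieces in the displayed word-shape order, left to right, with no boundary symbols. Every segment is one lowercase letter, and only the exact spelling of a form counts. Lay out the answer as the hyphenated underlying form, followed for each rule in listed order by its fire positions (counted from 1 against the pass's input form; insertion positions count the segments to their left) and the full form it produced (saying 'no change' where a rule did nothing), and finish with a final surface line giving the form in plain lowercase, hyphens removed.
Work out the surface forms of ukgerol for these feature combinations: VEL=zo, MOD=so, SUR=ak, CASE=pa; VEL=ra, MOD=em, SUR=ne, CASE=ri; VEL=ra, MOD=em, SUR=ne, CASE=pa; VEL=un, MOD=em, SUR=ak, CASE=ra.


cell VEL=zo, MOD=so, SUR=ak, CASE=pa:
underlying: b-ukgerol-of-ke-o
1. k -> g, p -> b, s -> z / V _ V: no change
2. f -> v, k -> g, p -> b, s -> z, t -> d / V _ V: no change
3. b -> p, d -> t, g -> k / _ #: no change
4. e -> o, i -> u / B C0 _: fires at position(s) 5, 12: bukgorolofkoo
surface: bukgorolofkoo

cell VEL=ra, MOD=em, SUR=ne, CASE=ri:
underlying: k-ukgerol-da-le-fa
1. k -> g, p -> b, s -> z / V _ V: no change
2. f -> v, k -> g, p -> b, s -> z, t -> d / V _ V: fires at position(s) 13: kukgeroldaleva
3. b -> p, d -> t, g -> k / _ #: no change
4. e -> o, i -> u / B C0 _: fires at position(s) 5, 12: kukgoroldalova
surface: kukgoroldalova

cell VEL=ra, MOD=em, SUR=ne, CASE=pa:
underlying: k-ukgerol-da-ke-fa
1. k -> g, p -> b, s -> z / V _ V: fires at position(s) 11: kukgeroldagefa
2. f -> v, k -> g, p -> b, s -> z, t -> d / V _ V: fires at position(s) 13: kukgeroldageva
3. b -> p, d -> t, g -> k / _ #: no change
4. e -> o, i -> u / B C0 _: fires at position(s) 5, 12: kukgoroldagova
surface: kukgoroldagova

cell VEL=un, MOD=em, SUR=ak, CASE=ra:
underlying: k-ukgerol-in-ap-o
1. k -> g, p -> b, s -> z / V _ V: fires at position(s) 12: kukgerolinabo
2. f -> v, k -> g, p -> b, s -> z, t -> d / V _ V: no change
3. b -> p, d -> t, g -> k / _ #: no change
4. e -> o, i -> u / B C0 _: fires at position(s) 5, 9: kukgorolunabo
surface: kukgorolunabo


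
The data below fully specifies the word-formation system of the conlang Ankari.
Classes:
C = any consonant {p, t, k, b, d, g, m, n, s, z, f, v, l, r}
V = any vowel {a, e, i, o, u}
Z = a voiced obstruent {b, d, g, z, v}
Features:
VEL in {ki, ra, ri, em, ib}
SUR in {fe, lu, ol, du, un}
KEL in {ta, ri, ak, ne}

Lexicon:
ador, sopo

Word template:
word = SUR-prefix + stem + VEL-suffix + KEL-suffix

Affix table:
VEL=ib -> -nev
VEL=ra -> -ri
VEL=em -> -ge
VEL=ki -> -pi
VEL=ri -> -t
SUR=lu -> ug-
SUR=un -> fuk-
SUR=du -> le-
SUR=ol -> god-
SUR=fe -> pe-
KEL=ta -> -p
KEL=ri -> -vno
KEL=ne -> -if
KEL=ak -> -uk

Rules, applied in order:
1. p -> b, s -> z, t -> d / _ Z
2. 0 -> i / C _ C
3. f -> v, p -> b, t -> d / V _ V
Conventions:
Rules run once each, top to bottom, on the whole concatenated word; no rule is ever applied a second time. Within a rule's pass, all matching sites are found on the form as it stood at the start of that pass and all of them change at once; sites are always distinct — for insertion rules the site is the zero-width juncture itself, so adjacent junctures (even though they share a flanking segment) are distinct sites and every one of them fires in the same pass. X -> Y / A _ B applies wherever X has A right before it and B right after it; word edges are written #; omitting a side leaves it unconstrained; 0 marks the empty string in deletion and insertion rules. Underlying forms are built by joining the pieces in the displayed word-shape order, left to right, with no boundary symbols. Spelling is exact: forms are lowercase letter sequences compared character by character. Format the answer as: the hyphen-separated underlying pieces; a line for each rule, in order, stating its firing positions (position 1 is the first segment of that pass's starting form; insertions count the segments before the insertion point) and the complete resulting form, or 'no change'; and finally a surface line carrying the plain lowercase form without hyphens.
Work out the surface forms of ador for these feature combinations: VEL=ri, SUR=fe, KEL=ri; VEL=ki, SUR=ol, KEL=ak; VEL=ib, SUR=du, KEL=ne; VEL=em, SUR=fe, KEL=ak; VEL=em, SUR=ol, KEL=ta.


cell VEL=ri, SUR=fe, KEL=ri:
underlying: pe-ador-t-vno
1. p -> b, s -> z, t -> d / _ Z: fires at position(s) 7: peadordvno
2. 0 -> i / C _ C: inserts after position(s) 6, 7, 8: peadoridivino
3. f -> v, p -> b, t -> d / V _ V: no change
surface: peadoridivino

cell VEL=ki, SUR=ol, KEL=ak:
underlying: god-ador-pi-uk
1. p -> b, s -> z, t -> d / _ Z: no change
2. 0 -> i / C _ C: inserts after position(s) 7: godadoripiuk
3. f -> v, p -> b, t -> d / V _ V: fires at position(s) 9: godadoribiuk
surface: godadoribiuk

cell VEL=ib, SUR=du, KEL=ne:
underlying: le-ador-nev-if
1. p -> b, s -> z, t -> d / _ Z: no change
2. 0 -> i / C _ C: inserts after position(s) 6: leadorinevif
3. f -> v, p -> b, t -> d / V _ V: no change
surface: leadorinevif

cell VEL=em, SUR=fe, KEL=ak:
underlying: pe-ador-ge-uk
1. p -> b, s -> z, t -> d / _ Z: no change
2. 0 -> i / C _ C: inserts after position(s) 6: peadorigeuk
3. f -> v, p -> b, t -> d / V _ V: no change
surface: peadorigeuk

cell VEL=em, SUR=ol, KEL=ta:
underlying: god-ador-ge-p
1. p -> b, s -> z, t -> d / _ Z: no change
2. 0 -> i / C _ C: inserts after position(s) 7: godadorigep
3. f -> v, p -> b, t -> d / V _ V: no change
surface: godadorigep


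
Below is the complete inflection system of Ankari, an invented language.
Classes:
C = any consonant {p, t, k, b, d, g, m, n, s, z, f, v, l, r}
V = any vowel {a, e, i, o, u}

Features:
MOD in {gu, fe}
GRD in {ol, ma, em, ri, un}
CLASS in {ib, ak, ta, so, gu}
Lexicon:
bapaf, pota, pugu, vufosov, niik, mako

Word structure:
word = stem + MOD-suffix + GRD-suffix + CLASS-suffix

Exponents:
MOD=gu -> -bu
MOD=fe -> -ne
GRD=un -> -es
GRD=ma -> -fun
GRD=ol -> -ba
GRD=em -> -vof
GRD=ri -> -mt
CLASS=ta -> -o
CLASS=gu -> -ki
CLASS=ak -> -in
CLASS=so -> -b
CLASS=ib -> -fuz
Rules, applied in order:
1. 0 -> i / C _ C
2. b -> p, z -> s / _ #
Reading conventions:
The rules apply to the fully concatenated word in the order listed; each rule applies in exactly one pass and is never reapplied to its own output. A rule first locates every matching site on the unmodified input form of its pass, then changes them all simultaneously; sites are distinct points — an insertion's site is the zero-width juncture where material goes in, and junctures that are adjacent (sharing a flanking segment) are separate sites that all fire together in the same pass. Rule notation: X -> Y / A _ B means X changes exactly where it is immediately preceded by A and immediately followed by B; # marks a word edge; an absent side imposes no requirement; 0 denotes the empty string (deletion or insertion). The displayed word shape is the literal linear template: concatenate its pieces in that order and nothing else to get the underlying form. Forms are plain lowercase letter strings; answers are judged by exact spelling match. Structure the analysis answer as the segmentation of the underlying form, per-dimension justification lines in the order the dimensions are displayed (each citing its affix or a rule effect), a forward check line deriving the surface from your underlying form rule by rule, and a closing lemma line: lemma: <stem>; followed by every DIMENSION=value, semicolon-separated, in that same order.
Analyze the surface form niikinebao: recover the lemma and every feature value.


underlying: niik-ne-ba-o
MOD=fe - signalled by the affix -ne
GRD=ol - signalled by the affix -ba
CLASS=ta - signalled by the affix -o
check: niiknebao -> niikinebao -> niikinebao
lemma: niik; MOD=fe; GRD=ol; CLASS=ta


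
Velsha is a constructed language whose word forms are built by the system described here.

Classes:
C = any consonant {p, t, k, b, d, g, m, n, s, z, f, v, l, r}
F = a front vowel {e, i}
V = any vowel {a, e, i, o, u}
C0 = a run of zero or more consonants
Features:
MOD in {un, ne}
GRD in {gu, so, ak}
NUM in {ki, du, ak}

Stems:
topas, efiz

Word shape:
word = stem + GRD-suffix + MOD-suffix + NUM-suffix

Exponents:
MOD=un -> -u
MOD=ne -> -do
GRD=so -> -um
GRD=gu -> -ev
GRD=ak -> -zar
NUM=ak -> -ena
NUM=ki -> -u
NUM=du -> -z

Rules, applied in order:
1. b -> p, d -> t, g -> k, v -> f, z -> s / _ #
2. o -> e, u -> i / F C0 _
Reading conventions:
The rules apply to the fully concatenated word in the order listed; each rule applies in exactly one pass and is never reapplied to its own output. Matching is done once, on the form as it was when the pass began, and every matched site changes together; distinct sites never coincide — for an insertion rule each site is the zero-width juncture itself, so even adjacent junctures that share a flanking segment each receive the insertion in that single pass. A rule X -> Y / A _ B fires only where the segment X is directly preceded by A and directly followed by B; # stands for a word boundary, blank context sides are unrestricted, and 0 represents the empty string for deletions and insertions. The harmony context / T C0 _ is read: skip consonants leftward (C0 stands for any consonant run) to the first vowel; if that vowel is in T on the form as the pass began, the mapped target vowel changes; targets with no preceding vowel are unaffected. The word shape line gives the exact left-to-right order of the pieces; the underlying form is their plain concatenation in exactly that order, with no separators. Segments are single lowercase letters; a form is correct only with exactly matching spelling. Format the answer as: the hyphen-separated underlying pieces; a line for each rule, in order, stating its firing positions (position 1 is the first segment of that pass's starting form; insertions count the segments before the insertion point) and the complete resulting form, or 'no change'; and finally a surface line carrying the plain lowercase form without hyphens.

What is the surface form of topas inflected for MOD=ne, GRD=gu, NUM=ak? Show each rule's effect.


underlying: topas-ev-do-ena
1. b -> p, d -> t, g -> k, v -> f, z -> s / _ #: no change
2. o -> e, u -> i / F C0 _: fires at position(s) 9: topasevdeena
surface: topasevdeena


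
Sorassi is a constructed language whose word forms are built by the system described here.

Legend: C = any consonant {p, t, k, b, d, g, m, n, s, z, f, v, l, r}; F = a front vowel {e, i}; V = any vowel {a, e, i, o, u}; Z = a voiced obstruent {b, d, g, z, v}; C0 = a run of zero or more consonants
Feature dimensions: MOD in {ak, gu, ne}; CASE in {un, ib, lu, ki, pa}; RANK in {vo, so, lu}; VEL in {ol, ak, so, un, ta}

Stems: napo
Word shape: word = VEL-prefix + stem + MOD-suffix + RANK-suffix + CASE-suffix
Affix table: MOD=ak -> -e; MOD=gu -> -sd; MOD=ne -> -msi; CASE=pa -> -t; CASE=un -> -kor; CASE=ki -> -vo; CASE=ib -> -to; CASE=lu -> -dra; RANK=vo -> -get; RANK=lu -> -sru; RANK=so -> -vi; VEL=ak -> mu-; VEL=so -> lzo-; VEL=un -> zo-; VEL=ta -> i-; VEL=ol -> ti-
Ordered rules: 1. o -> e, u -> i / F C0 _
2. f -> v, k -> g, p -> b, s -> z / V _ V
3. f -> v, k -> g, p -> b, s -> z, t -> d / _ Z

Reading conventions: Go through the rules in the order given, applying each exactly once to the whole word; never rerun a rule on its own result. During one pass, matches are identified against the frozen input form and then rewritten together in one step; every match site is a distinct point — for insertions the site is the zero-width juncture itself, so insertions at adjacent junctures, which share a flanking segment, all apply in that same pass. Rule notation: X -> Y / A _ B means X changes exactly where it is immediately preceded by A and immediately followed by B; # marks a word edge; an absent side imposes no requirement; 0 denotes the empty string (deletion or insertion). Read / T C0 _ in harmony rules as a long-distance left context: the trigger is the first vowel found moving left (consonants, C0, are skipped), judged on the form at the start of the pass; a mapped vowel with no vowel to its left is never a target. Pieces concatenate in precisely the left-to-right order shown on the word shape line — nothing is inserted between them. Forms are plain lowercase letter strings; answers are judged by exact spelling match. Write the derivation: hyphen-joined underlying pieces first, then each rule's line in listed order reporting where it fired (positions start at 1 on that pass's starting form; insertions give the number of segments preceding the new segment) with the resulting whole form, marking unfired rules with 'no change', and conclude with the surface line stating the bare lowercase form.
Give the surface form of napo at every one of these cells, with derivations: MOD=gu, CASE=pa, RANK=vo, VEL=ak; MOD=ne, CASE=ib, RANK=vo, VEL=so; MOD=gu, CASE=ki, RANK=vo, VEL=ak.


cell MOD=gu, CASE=pa, RANK=vo, VEL=ak:
underlying: mu-napo-sd-get-t
1. o -> e, u -> i / F C0 _: no change
2. f -> v, k -> g, p -> b, s -> z / V _ V: fires at position(s) 5: munabosdgett
3. f -> v, k -> g, p -> b, s -> z, t -> d / _ Z: fires at position(s) 7: munabozdgett
surface: munabozdgett

cell MOD=ne, CASE=ib, RANK=vo, VEL=so:
underlying: lzo-napo-msi-get-to
1. o -> e, u -> i / F C0 _: fires at position(s) 15: lzonapomsigette
2. f -> v, k -> g, p -> b, s -> z / V _ V: fires at position(s) 6: lzonabomsigette
3. f -> v, k -> g, p -> b, s -> z, t -> d / _ Z: no change
surface: lzonabomsigette

cell MOD=gu, CASE=ki, RANK=vo, VEL=ak:
underlying: mu-napo-sd-get-vo
1. o -> e, u -> i / F C0 _: fires at position(s) 13: munaposdgetve
2. f -> v, k -> g, p -> b, s -> z / V _ V: fires at position(s) 5: munabosdgetve
3. f -> v, k -> g, p -> b, s -> z, t -> d / _ Z: fires at position(s) 7, 11: munabozdgedve
surface: munabozdgedve


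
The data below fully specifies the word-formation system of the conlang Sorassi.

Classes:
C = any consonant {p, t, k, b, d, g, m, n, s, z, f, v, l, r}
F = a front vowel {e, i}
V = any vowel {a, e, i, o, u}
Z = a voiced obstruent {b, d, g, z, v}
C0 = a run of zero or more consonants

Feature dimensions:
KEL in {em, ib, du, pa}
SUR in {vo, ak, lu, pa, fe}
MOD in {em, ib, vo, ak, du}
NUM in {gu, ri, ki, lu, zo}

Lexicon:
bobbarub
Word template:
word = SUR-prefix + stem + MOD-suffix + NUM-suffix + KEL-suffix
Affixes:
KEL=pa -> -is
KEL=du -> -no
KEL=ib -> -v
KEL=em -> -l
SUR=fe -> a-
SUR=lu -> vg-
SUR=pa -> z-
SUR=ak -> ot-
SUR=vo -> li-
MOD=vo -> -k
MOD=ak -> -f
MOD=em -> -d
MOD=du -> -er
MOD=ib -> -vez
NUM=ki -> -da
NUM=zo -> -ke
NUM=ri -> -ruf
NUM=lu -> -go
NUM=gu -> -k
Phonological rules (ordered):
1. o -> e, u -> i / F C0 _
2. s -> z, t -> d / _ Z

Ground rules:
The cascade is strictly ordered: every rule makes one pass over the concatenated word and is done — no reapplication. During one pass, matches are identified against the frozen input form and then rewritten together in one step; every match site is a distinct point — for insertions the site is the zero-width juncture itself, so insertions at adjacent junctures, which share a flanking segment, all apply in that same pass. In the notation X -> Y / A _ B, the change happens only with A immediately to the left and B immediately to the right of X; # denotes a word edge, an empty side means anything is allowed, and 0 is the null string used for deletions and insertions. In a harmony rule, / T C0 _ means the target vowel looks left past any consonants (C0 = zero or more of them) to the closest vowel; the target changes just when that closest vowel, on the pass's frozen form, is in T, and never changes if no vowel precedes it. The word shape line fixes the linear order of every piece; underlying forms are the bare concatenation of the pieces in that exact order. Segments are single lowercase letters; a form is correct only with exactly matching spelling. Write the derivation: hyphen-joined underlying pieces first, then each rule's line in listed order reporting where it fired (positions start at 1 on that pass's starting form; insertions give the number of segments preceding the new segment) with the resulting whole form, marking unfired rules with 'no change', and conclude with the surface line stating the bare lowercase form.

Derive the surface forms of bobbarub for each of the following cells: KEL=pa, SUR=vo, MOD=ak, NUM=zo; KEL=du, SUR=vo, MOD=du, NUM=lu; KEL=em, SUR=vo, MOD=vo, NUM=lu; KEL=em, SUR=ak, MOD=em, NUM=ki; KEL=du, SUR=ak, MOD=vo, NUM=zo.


cell KEL=pa, SUR=vo, MOD=ak, NUM=zo:
underlying: li-bobbarub-f-ke-is
1. o -> e, u -> i / F C0 _: fires at position(s) 4: libebbarubfkeis
2. s -> z, t -> d / _ Z: no change
surface: libebbarubfkeis

cell KEL=du, SUR=vo, MOD=du, NUM=lu:
underlying: li-bobbarub-er-go-no
1. o -> e, u -> i / F C0 _: fires at position(s) 4, 14: libebbarubergeno
2. s -> z, t -> d / _ Z: no change
surface: libebbarubergeno

cell KEL=em, SUR=vo, MOD=vo, NUM=lu:
underlying: li-bobbarub-k-go-l
1. o -> e, u -> i / F C0 _: fires at position(s) 4: libebbarubkgol
2. s -> z, t -> d / _ Z: no change
surface: libebbarubkgol

cell KEL=em, SUR=ak, MOD=em, NUM=ki:
underlying: ot-bobbarub-d-da-l
1. o -> e, u -> i / F C0 _: no change
2. s -> z, t -> d / _ Z: fires at position(s) 2: odbobbarubddal
surface: odbobbarubddal

cell KEL=du, SUR=ak, MOD=vo, NUM=zo:
underlying: ot-bobbarub-k-ke-no
1. o -> e, u -> i / F C0 _: fires at position(s) 15: otbobbarubkkene
2. s -> z, t -> d / _ Z: fires at position(s) 2: odbobbarubkkene
surface: odbobbarubkkene


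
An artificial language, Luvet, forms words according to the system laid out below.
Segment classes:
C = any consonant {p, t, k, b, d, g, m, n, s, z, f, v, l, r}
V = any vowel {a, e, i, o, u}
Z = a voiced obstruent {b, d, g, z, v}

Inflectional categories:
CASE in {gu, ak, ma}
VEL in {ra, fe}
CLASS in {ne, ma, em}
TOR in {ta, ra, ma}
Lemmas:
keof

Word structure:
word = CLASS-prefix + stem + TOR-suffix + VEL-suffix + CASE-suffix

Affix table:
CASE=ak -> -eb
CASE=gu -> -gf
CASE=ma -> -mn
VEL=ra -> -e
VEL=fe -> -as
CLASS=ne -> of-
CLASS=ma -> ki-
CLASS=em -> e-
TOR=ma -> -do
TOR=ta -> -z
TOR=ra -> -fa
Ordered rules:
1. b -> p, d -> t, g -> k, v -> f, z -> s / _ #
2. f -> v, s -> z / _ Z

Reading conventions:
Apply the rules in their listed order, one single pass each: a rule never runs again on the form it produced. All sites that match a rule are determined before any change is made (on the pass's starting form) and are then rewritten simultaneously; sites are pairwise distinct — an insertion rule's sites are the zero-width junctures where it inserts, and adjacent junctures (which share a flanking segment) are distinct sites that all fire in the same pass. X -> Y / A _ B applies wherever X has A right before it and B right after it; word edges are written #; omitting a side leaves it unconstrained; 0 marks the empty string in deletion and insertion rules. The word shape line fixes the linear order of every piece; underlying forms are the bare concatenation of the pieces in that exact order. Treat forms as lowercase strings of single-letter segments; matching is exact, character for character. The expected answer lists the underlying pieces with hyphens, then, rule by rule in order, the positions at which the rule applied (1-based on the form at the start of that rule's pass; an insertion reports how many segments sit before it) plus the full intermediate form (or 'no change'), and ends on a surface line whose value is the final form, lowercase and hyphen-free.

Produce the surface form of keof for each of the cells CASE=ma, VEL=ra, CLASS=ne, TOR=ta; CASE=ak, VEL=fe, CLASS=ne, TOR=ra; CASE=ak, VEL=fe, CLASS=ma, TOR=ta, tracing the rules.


cell CASE=ma, VEL=ra, CLASS=ne, TOR=ta:
underlying: of-keof-z-e-mn
1. b -> p, d -> t, g -> k, v -> f, z -> s / _ #: no change
2. f -> v, s -> z / _ Z: fires at position(s) 6: ofkeovzemn
surface: ofkeovzemn

cell CASE=ak, VEL=fe, CLASS=ne, TOR=ra:
underlying: of-keof-fa-as-eb
1. b -> p, d -> t, g -> k, v -> f, z -> s / _ #: fires at position(s) 12: ofkeoffaasep
2. f -> v, s -> z / _ Z: no change
surface: ofkeoffaasep

cell CASE=ak, VEL=fe, CLASS=ma, TOR=ta:
underlying: ki-keof-z-as-eb
1. b -> p, d -> t, g -> k, v -> f, z -> s / _ #: fires at position(s) 11: kikeofzasep
2. f -> v, s -> z / _ Z: fires at position(s) 6: kikeovzasep
surface: kikeovzasep


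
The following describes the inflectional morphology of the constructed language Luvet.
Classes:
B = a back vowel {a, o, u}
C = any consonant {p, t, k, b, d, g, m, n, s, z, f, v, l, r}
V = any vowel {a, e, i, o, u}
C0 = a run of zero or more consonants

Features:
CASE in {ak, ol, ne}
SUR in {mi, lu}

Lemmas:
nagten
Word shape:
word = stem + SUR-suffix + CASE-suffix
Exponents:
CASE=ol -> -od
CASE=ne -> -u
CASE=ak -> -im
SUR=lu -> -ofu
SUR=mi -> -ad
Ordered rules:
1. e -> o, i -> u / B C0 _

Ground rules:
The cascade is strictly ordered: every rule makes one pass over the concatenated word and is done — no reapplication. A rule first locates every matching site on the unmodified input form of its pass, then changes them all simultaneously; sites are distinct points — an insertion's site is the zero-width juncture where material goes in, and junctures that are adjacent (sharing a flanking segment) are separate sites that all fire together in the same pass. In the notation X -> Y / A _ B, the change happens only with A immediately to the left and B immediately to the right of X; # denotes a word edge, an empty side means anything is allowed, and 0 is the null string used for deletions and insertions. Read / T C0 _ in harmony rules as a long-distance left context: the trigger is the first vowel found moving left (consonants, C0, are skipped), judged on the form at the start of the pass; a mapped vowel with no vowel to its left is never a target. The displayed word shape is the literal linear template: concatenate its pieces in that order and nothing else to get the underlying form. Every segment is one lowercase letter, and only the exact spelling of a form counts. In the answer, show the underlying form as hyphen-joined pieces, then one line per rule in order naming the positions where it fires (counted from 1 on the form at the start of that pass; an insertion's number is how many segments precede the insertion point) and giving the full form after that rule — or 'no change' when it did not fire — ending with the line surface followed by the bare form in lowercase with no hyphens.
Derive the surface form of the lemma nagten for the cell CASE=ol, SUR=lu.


underlying: nagten-ofu-od
1. e -> o, i -> u / B C0 _: fires at position(s) 5: nagtonofuod
surface: nagtonofuod


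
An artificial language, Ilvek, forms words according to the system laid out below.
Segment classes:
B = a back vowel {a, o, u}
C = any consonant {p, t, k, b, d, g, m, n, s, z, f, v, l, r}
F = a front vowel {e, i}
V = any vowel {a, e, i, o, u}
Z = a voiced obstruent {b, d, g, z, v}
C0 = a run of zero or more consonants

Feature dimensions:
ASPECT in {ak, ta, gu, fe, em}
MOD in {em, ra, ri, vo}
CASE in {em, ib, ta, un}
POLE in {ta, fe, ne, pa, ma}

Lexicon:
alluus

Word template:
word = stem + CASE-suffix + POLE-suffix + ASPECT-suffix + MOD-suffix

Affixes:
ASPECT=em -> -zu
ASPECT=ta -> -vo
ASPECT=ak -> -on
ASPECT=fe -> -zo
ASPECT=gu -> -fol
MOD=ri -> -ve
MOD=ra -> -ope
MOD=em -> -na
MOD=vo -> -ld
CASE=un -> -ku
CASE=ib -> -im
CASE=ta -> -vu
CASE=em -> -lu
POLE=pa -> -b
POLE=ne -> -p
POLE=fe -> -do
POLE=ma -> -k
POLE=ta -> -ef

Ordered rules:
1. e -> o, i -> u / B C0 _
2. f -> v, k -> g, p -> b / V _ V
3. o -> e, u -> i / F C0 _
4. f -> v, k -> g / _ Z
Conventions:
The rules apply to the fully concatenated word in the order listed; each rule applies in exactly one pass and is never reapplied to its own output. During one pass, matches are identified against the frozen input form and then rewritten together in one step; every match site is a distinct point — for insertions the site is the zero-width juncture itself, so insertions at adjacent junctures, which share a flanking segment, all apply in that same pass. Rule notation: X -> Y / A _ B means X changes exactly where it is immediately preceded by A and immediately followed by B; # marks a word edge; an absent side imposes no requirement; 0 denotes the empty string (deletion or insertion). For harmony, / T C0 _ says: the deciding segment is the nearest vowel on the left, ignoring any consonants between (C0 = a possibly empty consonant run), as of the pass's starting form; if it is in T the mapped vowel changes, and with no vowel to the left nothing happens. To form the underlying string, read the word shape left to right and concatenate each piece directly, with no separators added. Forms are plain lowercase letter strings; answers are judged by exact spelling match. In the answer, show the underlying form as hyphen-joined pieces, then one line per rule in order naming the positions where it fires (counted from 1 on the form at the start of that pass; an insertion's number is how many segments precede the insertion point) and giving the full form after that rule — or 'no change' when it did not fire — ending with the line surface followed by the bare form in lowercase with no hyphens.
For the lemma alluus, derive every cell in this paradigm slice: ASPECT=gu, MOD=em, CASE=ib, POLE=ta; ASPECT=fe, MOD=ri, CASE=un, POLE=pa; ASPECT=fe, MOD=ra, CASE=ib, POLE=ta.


cell ASPECT=gu, MOD=em, CASE=ib, POLE=ta:
underlying: alluus-im-ef-fol-na
1. e -> o, i -> u / B C0 _: fires at position(s) 7: alluusumeffolna
2. f -> v, k -> g, p -> b / V _ V: no change
3. o -> e, u -> i / F C0 _: fires at position(s) 12: alluusumeffelna
4. f -> v, k -> g / _ Z: no change
surface: alluusumeffelna

cell ASPECT=fe, MOD=ri, CASE=un, POLE=pa:
underlying: alluus-ku-b-zo-ve
1. e -> o, i -> u / B C0 _: fires at position(s) 13: alluuskubzovo
2. f -> v, k -> g, p -> b / V _ V: no change
3. o -> e, u -> i / F C0 _: no change
4. f -> v, k -> g / _ Z: no change
surface: alluuskubzovo

cell ASPECT=fe, MOD=ra, CASE=ib, POLE=ta:
underlying: alluus-im-ef-zo-ope
1. e -> o, i -> u / B C0 _: fires at position(s) 7, 15: alluusumefzoopo
2. f -> v, k -> g, p -> b / V _ V: fires at position(s) 14: alluusumefzoobo
3. o -> e, u -> i / F C0 _: fires at position(s) 12: alluusumefzeobo
4. f -> v, k -> g / _ Z: fires at position(s) 10: alluusumevzeobo
surface: alluusumevzeobo


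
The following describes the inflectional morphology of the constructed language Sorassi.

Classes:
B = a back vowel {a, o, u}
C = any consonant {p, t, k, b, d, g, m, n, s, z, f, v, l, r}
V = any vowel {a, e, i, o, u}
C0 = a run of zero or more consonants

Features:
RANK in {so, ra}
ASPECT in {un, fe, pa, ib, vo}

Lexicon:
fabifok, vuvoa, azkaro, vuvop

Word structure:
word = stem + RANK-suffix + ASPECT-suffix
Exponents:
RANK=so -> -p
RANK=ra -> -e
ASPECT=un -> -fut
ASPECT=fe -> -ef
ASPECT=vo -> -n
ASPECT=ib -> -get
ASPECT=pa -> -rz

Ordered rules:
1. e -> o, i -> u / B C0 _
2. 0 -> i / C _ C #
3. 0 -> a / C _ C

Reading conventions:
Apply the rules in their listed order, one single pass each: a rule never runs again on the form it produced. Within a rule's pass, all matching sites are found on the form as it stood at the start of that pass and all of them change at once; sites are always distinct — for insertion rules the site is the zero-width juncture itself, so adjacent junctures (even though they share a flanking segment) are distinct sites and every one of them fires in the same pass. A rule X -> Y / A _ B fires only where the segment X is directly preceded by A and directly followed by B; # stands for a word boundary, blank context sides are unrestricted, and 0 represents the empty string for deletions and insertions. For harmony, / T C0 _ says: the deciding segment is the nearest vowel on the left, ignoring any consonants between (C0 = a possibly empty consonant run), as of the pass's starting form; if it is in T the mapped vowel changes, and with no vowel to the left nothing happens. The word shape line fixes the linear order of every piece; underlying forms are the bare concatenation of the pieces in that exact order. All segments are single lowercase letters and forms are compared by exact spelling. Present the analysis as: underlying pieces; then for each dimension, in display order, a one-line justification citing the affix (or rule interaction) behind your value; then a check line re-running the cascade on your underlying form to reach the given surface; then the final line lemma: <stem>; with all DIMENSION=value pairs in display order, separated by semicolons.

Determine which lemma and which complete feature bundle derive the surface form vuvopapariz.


underlying: vuvop-p-rz
RANK=so - signalled by the affix -p
ASPECT=pa - signalled by the affix -rz
check: vuvopprz -> vuvopprz -> vuvoppriz -> vuvopapariz
lemma: vuvop; RANK=so; ASPECT=pa
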